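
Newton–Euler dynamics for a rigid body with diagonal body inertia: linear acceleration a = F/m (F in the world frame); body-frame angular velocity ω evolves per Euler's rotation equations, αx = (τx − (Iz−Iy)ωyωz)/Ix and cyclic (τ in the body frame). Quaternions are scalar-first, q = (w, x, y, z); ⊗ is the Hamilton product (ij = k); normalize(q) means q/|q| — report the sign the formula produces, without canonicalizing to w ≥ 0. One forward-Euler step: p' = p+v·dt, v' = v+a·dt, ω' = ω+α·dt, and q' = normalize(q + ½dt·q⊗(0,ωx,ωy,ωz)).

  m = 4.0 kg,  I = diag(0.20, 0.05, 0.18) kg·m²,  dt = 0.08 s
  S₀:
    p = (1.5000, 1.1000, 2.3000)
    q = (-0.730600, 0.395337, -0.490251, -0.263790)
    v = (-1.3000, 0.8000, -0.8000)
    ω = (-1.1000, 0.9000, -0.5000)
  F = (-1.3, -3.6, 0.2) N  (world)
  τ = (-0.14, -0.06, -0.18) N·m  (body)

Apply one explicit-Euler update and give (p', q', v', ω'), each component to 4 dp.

p' = (1.3960, 1.1640, 2.2360)
q' = (-0.6996, 0.4460, -0.4961, -0.2561)
v' = (-1.3260, 0.7280, -0.7960)
ω' = (-1.1326, 0.7864, -0.6460)

a = (-0.3250, -0.9000, 0.0500)
p' = p + v·dt = (1.3960, 1.1640, 2.2360)
v + (F/m)dt = (-1.3260, 0.7280, -0.7960)
(τ − ω×Iω)/I = (-0.4075, -1.4200, -1.8250)
ω' = ω + α·dt = (-1.1326, 0.7864, -0.6460)
q⊗(0,ω) = (0.7442016, 1.2861965, -0.1697025, 0.1818272)
q' = normalize(q + ½dt·q⊗(0,ω)) = (-0.6996, 0.4460, -0.4961, -0.2561)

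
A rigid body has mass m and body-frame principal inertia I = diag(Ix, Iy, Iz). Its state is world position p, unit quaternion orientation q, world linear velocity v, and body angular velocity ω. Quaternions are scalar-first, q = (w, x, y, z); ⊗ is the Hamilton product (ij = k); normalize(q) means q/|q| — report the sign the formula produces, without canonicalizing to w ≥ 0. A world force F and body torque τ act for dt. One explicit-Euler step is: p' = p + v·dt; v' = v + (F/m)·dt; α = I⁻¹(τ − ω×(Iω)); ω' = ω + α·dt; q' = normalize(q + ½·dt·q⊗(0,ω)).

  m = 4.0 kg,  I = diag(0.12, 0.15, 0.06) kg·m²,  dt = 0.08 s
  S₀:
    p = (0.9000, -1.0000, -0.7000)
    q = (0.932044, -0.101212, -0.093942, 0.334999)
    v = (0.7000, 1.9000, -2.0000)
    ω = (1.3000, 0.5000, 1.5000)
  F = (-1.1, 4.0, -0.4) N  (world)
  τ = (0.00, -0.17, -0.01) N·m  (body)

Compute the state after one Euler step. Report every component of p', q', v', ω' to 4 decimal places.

linear accel F/m = (-0.2750, 1.0000, -0.1000)
p + v·dt = (0.9560, -0.8480, -0.8600)
new velocity v' = (0.6780, 1.9800, -2.0080)
ω×(Iω) gyroscopic = (-0.0675, 0.1170, 0.0195)
angular accel α = (0.5625, -1.9133, -0.4917)
ω' = ω + α·dt = (1.3450, 0.3469, 1.4607)
2q̇ = q⊗(0,ω) = (-0.3239519, 0.9032447, 1.0533387, 1.4695846)
updated quaternion q' = (0.9160, -0.0649, -0.0516, 0.3925)

p' = (0.9560, -0.8480, -0.8600)
q' = (0.9160, -0.0649, -0.0516, 0.3925)
v' = (0.6780, 1.9800, -2.0080)
ω' = (1.3450, 0.3469, 1.4607)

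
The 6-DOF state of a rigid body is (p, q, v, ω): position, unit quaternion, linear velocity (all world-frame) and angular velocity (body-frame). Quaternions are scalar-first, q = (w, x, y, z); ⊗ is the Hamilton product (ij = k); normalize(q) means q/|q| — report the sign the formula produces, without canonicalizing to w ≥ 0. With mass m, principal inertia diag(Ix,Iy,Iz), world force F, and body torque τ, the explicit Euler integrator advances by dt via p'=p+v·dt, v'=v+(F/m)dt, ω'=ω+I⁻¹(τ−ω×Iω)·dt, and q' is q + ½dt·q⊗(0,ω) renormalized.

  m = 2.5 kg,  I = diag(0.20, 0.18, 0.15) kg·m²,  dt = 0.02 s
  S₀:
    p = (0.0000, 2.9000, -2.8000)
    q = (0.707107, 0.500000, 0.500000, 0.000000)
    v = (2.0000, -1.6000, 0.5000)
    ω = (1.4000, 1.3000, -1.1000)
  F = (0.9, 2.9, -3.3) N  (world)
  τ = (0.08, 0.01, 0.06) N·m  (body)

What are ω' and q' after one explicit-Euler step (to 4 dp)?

ω' = (1.4037, 1.3097, -1.0871)
q' = (0.6934, 0.5043, 0.5146, -0.0083)

precession coupling ω×(Iω) = (0.0429, -0.0770, -0.0364)
(τ − ω×Iω)/I = (0.1855, 0.4833, 0.6427)
new body rate ω' = (1.4037, 1.3097, -1.0871)
q⊗(0,ω) = (-1.3500000, 0.4399498, 1.4692391, -0.8278177)
q + ½dt·q⊗(0,ω), renormalized = (0.6934, 0.5043, 0.5146, -0.0083)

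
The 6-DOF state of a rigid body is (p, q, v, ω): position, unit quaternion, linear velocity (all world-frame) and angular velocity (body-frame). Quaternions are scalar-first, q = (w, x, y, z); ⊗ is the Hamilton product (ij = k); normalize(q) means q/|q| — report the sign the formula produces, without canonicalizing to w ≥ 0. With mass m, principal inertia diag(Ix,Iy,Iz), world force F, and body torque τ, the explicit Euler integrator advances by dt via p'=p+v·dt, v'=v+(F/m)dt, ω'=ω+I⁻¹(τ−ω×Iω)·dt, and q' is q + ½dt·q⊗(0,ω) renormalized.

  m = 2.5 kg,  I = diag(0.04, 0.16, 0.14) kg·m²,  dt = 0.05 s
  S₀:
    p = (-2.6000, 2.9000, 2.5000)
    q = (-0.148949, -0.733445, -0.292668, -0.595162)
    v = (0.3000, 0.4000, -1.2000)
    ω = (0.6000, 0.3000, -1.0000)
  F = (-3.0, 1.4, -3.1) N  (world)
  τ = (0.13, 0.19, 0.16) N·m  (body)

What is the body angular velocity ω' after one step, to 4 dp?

ω' = (0.7550, 0.3406, -0.9506)

α = I⁻¹(τ − ω×Iω) = (3.1000, 0.8125, 0.9886)
ω' = ω + α·dt = (0.7550, 0.3406, -0.9506)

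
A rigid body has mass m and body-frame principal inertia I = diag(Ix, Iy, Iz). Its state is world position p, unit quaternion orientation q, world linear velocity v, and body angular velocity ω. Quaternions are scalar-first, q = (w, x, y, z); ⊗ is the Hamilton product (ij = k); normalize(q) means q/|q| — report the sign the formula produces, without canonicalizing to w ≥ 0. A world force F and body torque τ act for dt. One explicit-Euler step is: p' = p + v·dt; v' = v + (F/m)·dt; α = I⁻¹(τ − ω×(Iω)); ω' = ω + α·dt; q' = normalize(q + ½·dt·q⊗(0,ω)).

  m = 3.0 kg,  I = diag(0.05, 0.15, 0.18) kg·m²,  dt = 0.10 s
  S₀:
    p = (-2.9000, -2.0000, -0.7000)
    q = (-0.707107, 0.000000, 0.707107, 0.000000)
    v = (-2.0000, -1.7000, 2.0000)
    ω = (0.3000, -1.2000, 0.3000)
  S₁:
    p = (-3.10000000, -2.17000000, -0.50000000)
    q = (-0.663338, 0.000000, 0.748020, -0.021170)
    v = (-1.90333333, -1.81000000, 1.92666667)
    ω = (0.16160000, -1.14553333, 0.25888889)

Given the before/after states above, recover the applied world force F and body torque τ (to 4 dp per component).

F = (2.9000, -3.3000, -2.2000)
τ = (-0.0800, 0.0700, -0.1100)

v₁ − v₀ = (0.09666667, -0.11000000, -0.07333333)
applied force F = (2.9000, -3.3000, -2.2000)
rate change Δω = (-0.13840000, 0.05446667, -0.04111111)
τ = I·(Δω/dt) + ω₀×(Iω₀) = (-0.0800, 0.0700, -0.1100)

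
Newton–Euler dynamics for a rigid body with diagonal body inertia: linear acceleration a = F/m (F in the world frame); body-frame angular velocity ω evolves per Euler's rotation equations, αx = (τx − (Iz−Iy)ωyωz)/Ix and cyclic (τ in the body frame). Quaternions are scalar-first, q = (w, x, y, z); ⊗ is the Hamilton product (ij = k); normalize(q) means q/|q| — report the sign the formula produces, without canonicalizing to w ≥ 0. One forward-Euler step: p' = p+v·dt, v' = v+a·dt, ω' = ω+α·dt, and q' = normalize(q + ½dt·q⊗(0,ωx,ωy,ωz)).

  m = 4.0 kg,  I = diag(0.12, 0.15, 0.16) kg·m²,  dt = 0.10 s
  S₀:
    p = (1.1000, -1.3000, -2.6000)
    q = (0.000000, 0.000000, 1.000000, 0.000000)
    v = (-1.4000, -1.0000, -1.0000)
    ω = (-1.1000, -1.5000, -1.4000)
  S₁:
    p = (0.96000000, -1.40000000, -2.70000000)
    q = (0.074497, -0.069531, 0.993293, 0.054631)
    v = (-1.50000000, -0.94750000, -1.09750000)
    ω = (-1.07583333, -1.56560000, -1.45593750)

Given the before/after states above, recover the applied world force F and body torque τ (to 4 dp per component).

F = (-4.0000, 2.1000, -3.9000)
τ = (0.0500, -0.1600, -0.0400)

velocity change Δv = (-0.10000000, 0.05250000, -0.09750000)
F = m·Δv/dt = (-4.0000, 2.1000, -3.9000)
Δω = ω₁−ω₀ = (0.02416667, -0.06560000, -0.05593750)
ω₀×(Iω₀) = (0.0210, -0.0616, 0.0495)
applied torque τ = (0.0500, -0.1600, -0.0400)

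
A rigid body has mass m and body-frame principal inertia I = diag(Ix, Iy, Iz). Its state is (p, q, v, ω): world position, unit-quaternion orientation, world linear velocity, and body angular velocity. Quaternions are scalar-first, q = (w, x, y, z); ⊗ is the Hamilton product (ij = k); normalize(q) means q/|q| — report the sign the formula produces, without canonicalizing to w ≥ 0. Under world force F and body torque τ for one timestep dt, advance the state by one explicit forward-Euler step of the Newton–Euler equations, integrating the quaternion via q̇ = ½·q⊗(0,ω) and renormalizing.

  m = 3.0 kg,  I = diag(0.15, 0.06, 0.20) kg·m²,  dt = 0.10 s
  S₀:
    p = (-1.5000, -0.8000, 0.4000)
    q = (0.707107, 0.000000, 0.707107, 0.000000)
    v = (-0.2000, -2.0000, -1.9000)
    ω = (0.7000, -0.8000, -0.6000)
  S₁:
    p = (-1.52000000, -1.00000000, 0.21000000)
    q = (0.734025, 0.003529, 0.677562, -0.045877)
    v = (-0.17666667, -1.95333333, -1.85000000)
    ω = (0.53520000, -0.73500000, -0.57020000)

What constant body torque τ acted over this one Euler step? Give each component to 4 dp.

τ = (-0.1800, 0.0600, 0.1100)

Δω = ω₁−ω₀ = (-0.16480000, 0.06500000, 0.02980000)
I·α + gyro = (-0.1800, 0.0600, 0.1100)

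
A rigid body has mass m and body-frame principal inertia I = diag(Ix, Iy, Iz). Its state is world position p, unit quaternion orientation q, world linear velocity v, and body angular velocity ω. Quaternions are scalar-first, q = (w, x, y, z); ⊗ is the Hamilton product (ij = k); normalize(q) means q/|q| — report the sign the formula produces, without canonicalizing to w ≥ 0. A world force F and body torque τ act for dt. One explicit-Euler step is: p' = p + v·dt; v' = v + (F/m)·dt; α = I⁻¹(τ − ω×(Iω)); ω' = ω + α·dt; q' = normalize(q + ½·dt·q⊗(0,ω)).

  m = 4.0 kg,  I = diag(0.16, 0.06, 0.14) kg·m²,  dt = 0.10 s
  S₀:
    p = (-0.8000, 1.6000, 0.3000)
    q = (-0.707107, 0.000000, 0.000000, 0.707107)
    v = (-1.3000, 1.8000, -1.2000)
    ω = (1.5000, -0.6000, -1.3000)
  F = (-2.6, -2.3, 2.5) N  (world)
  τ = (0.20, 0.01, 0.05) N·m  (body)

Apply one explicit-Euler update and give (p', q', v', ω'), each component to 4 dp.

p' = (-0.9300, 1.7800, 0.1800)
q' = (-0.6576, -0.0317, 0.0739, 0.7491)
v' = (-1.3650, 1.7425, -1.1375)
ω' = (1.5860, -0.5183, -1.3286)

angular accel α = (0.8600, 0.8167, -0.2857)
ω + α·dt = (1.5860, -0.5183, -1.3286)
2q̇ = q⊗(0,ω) = (0.9192391, -0.6363963, 1.4849247, 0.9192391)
q' = normalize(q + ½dt·q⊗(0,ω)) = (-0.6576, -0.0317, 0.0739, 0.7491)
new position p' = (-0.9300, 1.7800, 0.1800)
v' = v + a·dt = (-1.3650, 1.7425, -1.1375)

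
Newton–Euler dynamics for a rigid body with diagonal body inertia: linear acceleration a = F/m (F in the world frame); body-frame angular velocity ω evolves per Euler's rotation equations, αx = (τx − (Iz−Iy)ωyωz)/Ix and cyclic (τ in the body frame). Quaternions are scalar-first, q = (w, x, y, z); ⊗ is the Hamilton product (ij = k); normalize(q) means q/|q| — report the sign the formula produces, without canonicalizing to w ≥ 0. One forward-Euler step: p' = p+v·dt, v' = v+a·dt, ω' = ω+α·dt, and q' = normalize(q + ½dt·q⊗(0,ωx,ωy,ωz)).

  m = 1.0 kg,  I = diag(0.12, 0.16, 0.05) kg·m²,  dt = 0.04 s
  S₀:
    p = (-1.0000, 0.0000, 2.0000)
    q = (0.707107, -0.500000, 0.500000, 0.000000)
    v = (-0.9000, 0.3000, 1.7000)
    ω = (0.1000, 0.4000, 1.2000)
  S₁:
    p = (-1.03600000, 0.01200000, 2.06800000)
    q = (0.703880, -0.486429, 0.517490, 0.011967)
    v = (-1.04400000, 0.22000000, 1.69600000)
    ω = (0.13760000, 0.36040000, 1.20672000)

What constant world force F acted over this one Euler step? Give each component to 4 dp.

v₁ − v₀ = (-0.14400000, -0.08000000, -0.00400000)
F = m·Δv/dt = (-3.6000, -2.0000, -0.1000)

F = (-3.6000, -2.0000, -0.1000)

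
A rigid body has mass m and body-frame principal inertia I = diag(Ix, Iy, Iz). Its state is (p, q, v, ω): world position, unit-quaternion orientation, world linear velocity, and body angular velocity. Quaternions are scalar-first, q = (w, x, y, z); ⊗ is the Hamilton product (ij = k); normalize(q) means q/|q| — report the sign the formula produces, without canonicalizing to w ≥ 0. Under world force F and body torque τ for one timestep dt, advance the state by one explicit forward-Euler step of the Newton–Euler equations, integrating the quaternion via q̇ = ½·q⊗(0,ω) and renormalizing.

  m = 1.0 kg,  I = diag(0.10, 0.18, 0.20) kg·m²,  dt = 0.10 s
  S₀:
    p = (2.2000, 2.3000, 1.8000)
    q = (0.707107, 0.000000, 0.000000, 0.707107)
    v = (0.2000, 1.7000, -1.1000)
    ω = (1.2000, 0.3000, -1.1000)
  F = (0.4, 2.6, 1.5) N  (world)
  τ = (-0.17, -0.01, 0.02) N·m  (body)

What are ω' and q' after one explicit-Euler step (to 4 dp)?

ω×(Iω) gyroscopic = (-0.0066, 0.1320, 0.0288)
angular accel α = (-1.6340, -0.7889, -0.0440)
new body rate ω' = (1.0366, 0.2211, -1.1044)
q⊗(0,ω) = (0.7778177, 0.6363963, 1.0606605, -0.7778177)
q + ½dt·q⊗(0,ω), renormalized = (0.7435, 0.0317, 0.0529, 0.6659)

ω' = (1.0366, 0.2211, -1.1044)
q' = (0.7435, 0.0317, 0.0529, 0.6659)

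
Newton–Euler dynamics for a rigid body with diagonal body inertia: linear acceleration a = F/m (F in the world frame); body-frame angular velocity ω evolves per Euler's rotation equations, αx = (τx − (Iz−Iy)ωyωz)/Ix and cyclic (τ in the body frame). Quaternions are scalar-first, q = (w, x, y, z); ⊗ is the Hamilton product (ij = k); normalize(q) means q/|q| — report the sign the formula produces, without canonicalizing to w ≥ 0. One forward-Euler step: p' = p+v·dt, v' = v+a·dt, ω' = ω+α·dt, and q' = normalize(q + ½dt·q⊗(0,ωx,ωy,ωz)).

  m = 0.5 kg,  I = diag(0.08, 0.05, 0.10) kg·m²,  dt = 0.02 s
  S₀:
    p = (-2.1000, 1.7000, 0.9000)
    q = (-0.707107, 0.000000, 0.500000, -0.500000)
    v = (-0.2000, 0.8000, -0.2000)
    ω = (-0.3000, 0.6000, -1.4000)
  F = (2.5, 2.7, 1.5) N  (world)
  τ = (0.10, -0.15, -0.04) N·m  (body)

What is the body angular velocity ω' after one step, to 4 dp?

ω×(Iω) gyroscopic = (-0.0420, -0.0084, 0.0054)
α = I⁻¹(τ − ω×Iω) = (1.7750, -2.8320, -0.4540)
ω + α·dt = (-0.2645, 0.5434, -1.4091)

ω' = (-0.2645, 0.5434, -1.4091)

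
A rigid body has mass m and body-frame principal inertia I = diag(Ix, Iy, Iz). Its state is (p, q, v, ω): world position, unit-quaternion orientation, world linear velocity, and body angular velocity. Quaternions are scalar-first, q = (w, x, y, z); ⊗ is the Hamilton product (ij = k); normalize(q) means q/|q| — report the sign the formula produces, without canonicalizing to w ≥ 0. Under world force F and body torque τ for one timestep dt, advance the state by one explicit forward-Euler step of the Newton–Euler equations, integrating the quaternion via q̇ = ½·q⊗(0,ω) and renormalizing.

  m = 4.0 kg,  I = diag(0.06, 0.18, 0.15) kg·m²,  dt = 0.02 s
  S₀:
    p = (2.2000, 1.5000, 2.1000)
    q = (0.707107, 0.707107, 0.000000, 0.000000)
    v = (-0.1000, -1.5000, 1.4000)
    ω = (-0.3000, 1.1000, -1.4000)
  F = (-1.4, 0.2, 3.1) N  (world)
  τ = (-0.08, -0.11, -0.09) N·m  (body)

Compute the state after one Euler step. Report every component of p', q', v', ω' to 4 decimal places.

p' = (2.1980, 1.4700, 2.1280)
q' = (0.7091, 0.7049, 0.0177, -0.0021)
v' = (-0.1070, -1.4990, 1.4155)
ω' = (-0.3421, 1.0920, -1.4067)

ω×(Iω) gyroscopic = (0.0462, -0.0378, -0.0396)
angular accel α = (-2.1033, -0.4011, -0.3360)
ω' = ω + α·dt = (-0.3421, 1.0920, -1.4067)
q⊗(0,ω) = (0.2121321, -0.2121321, 1.7677675, -0.2121321)
q' = normalize(q + ½dt·q⊗(0,ω)) = (0.7091, 0.7049, 0.0177, -0.0021)
a = F/m = (-0.3500, 0.0500, 0.7750)
new position p' = (2.1980, 1.4700, 2.1280)
new velocity v' = (-0.1070, -1.4990, 1.4155)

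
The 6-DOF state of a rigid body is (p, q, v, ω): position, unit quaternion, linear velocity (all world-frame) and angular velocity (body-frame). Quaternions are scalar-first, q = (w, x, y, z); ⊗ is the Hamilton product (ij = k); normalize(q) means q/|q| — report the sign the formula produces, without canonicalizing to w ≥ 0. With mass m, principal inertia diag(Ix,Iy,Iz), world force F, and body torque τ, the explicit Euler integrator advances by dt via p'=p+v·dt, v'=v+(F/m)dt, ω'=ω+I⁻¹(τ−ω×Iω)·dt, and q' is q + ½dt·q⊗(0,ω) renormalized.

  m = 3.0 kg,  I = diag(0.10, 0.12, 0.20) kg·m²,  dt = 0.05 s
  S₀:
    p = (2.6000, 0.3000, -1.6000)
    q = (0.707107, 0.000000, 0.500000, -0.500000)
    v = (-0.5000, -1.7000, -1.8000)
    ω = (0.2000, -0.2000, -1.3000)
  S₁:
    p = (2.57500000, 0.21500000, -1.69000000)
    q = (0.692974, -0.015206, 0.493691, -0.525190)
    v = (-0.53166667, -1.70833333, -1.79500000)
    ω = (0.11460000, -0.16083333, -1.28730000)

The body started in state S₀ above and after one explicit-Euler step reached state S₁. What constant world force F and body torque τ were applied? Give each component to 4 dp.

F = (-1.9000, -0.5000, 0.3000)
τ = (-0.1500, 0.1200, 0.0500)

rate change Δω = (-0.08540000, 0.03916667, 0.01270000)
I·α + gyro = (-0.1500, 0.1200, 0.0500)
Δv = v₁−v₀ = (-0.03166667, -0.00833333, 0.00500000)
F = m·Δv/dt = (-1.9000, -0.5000, 0.3000)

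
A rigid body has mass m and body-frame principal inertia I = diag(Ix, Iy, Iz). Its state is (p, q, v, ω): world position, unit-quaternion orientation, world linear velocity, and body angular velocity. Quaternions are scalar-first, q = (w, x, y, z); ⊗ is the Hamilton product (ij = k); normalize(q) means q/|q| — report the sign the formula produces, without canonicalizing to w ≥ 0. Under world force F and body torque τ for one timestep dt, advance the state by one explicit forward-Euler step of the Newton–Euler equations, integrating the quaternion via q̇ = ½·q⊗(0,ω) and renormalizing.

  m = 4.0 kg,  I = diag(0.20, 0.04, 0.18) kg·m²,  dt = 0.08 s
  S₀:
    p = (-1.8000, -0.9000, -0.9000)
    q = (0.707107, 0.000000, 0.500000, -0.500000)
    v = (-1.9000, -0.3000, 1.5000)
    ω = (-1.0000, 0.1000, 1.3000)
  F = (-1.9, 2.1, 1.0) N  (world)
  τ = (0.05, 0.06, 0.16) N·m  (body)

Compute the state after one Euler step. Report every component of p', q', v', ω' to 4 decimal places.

p' = (-1.9520, -0.9240, -0.7800)
q' = (0.7295, -0.0003, 0.5217, -0.4423)
v' = (-1.9380, -0.2580, 1.5200)
ω' = (-0.9873, 0.2720, 1.3640)

a = (-0.4750, 0.5250, 0.2500)
new position p' = (-1.9520, -0.9240, -0.7800)
new velocity v' = (-1.9380, -0.2580, 1.5200)
gyro term ω×Iω = (0.0182, -0.0260, 0.0160)
α = I⁻¹(τ − ω×Iω) = (0.1590, 2.1500, 0.8000)
new body rate ω' = (-0.9873, 0.2720, 1.3640)
q⊗(0,ω) = (0.6000000, -0.0071070, 0.5707107, 1.4192391)
updated quaternion q' = (0.7295, -0.0003, 0.5217, -0.4423)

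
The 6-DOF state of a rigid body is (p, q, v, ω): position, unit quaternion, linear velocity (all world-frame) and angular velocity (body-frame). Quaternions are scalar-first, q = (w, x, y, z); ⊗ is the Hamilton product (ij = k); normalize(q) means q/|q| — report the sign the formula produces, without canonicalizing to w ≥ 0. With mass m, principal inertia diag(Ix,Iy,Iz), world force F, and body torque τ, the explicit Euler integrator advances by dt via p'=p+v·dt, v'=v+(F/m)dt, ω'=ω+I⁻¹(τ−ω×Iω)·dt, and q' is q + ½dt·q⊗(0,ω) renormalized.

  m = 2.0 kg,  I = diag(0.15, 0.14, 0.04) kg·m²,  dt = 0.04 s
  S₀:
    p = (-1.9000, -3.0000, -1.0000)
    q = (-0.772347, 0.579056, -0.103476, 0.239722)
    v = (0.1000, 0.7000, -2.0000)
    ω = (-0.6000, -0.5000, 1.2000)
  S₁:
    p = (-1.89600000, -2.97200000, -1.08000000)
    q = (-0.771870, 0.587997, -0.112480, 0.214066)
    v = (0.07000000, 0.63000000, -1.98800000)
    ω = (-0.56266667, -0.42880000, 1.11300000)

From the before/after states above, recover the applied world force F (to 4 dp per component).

F = (-1.5000, -3.5000, 0.6000)

Δv = v₁−v₀ = (-0.03000000, -0.07000000, 0.01200000)
m·(v₁−v₀)/dt = (-1.5000, -3.5000, 0.6000)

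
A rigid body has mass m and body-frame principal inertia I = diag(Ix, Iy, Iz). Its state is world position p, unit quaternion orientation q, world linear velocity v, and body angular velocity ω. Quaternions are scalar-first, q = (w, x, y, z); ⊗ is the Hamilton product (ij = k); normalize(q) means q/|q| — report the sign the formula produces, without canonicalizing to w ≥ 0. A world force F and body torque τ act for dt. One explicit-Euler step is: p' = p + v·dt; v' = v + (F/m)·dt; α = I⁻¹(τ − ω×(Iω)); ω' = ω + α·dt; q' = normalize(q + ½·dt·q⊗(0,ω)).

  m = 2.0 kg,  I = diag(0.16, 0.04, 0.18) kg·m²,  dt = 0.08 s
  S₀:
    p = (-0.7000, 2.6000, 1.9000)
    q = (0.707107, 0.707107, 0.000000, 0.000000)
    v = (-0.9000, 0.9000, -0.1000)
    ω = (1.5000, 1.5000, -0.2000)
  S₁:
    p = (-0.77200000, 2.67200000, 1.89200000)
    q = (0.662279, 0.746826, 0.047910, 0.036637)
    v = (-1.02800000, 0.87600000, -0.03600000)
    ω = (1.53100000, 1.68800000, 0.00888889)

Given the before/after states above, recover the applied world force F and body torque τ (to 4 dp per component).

Δω = ω₁−ω₀ = (0.03100000, 0.18800000, 0.20888889)
precession coupling = (-0.0420, 0.0060, -0.2700)
τ = I·(Δω/dt) + ω₀×(Iω₀) = (0.0200, 0.1000, 0.2000)
Δv = v₁−v₀ = (-0.12800000, -0.02400000, 0.06400000)
applied force F = (-3.2000, -0.6000, 1.6000)

F = (-3.2000, -0.6000, 1.6000)
τ = (0.0200, 0.1000, 0.2000)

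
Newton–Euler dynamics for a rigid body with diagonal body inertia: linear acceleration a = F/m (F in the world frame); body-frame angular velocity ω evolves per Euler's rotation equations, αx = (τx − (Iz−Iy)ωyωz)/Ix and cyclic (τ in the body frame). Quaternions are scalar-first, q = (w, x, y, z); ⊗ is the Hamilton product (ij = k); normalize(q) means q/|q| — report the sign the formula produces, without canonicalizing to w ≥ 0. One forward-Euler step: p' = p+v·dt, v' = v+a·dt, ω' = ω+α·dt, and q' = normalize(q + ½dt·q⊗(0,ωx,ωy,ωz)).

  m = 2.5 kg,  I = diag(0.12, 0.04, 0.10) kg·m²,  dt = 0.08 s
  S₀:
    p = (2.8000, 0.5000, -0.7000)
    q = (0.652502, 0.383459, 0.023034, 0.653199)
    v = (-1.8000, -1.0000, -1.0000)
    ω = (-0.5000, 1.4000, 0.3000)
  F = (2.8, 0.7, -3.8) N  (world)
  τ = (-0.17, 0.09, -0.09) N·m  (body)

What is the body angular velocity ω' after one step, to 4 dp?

ω' = (-0.6301, 1.5860, 0.1832)

α = I⁻¹(τ − ω×Iω) = (-1.6267, 2.3250, -1.4600)
new body rate ω' = (-0.6301, 1.5860, 0.1832)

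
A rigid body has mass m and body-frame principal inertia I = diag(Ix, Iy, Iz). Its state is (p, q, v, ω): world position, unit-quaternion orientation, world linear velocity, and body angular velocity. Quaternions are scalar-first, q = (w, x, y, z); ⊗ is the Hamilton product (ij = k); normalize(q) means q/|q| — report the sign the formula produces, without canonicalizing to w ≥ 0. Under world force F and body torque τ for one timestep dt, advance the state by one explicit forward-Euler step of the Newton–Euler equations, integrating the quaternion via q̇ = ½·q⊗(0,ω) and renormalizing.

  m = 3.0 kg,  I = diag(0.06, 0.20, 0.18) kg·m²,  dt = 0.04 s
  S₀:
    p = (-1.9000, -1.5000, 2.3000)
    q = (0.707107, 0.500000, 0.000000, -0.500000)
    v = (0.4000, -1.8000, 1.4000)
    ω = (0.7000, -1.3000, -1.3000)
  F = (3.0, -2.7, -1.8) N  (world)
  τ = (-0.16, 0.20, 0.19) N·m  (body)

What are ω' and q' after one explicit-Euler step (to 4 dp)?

ω×(Iω) gyroscopic = (-0.0338, 0.1092, -0.1274)
(τ − ω×Iω)/I = (-2.1033, 0.4540, 1.7633)
ω' = ω + α·dt = (0.6159, -1.2818, -1.2295)
Hamilton product q⊗(0,ω) = (-1.0000000, -0.1550251, -0.6192391, -1.5692391)
q + ½dt·q⊗(0,ω), renormalized = (0.6866, 0.4965, -0.0124, -0.5310)

ω' = (0.6159, -1.2818, -1.2295)
q' = (0.6866, 0.4965, -0.0124, -0.5310)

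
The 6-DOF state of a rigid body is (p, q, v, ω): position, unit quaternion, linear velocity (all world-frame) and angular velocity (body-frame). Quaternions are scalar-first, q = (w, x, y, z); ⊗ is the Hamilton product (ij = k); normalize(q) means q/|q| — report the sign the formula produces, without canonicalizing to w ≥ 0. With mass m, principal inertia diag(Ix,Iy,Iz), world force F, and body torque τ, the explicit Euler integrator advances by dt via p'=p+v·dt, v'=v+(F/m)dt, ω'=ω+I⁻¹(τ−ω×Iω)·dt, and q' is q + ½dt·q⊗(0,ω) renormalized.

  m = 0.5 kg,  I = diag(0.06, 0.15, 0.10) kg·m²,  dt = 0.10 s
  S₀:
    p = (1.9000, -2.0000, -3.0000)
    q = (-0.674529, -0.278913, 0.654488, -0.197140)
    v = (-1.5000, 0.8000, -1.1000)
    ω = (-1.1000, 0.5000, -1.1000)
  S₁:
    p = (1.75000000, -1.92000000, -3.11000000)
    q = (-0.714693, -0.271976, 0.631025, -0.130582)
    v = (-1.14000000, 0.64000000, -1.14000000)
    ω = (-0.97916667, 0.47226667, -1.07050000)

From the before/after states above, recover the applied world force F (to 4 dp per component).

F = (1.8000, -0.8000, -0.2000)

v₁ − v₀ = (0.36000000, -0.16000000, -0.04000000)
applied force F = (1.8000, -0.8000, -0.2000)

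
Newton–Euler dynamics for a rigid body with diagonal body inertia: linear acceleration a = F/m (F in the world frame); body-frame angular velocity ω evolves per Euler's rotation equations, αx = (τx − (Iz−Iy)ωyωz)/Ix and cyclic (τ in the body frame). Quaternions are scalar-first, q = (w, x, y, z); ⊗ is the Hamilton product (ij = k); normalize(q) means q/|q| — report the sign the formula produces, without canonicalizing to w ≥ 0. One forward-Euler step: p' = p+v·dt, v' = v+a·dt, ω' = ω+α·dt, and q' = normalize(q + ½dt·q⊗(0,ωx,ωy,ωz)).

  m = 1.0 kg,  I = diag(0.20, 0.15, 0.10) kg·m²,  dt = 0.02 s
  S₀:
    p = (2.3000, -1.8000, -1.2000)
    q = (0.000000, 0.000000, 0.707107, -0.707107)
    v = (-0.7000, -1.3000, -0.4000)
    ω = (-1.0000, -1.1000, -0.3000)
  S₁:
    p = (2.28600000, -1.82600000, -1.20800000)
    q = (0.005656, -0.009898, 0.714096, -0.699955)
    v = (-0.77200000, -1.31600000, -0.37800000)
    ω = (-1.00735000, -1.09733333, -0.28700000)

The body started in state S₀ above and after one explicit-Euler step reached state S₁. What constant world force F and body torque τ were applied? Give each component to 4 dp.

Δv = v₁−v₀ = (-0.07200000, -0.01600000, 0.02200000)
F = m·Δv/dt = (-3.6000, -0.8000, 1.1000)
Δω = ω₁−ω₀ = (-0.00735000, 0.00266667, 0.01300000)
I·α + gyro = (-0.0900, 0.0500, 0.0100)

F = (-3.6000, -0.8000, 1.1000)
τ = (-0.0900, 0.0500, 0.0100)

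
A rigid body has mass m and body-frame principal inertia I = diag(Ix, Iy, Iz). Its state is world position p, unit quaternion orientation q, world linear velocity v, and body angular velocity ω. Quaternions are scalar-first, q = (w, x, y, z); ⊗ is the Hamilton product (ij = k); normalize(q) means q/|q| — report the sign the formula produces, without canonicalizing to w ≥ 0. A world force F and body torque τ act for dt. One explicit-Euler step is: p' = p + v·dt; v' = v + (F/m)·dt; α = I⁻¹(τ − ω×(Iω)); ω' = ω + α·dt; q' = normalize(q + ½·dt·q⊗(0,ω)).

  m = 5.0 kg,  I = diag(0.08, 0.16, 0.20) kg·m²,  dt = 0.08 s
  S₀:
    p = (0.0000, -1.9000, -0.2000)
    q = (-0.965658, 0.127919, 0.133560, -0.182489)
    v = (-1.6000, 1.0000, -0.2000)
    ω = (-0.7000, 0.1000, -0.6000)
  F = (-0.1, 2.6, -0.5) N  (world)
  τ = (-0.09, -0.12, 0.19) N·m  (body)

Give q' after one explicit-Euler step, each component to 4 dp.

q' = (-0.9663, 0.1524, 0.1378, -0.1550)

Hamilton product q⊗(0,ω) = (-0.0333061, 0.6140735, 0.1079279, 0.6856787)
q + ½dt·q⊗(0,ω), renormalized = (-0.9663, 0.1524, 0.1378, -0.1550)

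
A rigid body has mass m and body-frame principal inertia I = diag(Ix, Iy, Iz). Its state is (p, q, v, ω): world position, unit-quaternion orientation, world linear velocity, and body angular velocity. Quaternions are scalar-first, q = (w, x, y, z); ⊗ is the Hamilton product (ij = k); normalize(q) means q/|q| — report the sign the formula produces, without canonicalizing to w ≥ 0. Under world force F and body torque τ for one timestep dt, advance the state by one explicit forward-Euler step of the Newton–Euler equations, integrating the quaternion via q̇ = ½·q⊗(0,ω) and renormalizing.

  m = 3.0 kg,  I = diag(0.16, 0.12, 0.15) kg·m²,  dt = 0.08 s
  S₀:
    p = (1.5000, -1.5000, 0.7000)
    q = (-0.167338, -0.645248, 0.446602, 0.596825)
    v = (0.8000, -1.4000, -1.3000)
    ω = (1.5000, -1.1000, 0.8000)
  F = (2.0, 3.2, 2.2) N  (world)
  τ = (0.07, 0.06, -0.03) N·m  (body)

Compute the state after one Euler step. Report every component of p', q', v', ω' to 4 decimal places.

p' = (1.5640, -1.6120, 0.5960)
q' = (-0.1277, -0.6127, 0.5088, 0.5911)
v' = (0.8533, -1.3147, -1.2413)
ω' = (1.5482, -1.0680, 0.7488)

a = F/m = (0.6667, 1.0667, 0.7333)
p' = p + v·dt = (1.5640, -1.6120, 0.5960)
v + (F/m)dt = (0.8533, -1.3147, -1.2413)
angular accel α = (0.6025, 0.4000, -0.6400)
ω' = ω + α·dt = (1.5482, -1.0680, 0.7488)
2q̇ = q⊗(0,ω) = (0.9816742, 0.7627821, 1.5955077, -0.0940006)
q' = normalize(q + ½dt·q⊗(0,ω)) = (-0.1277, -0.6127, 0.5088, 0.5911)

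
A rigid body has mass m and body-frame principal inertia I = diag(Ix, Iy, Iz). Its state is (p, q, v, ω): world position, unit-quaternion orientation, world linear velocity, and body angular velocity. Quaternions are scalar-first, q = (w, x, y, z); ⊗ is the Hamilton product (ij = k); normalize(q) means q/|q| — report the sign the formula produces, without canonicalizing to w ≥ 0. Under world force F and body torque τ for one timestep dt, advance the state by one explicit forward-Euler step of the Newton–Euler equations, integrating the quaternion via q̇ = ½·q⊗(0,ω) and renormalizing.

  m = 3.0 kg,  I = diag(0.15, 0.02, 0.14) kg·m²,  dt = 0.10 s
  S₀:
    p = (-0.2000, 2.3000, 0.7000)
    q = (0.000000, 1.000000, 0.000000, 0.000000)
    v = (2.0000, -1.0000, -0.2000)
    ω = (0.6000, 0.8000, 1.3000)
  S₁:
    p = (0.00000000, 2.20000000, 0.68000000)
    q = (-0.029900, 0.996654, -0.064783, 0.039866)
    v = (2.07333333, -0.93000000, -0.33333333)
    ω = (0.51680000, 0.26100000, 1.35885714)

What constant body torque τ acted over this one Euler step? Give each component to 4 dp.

τ = (0.0000, -0.1000, 0.0200)

Δω = ω₁−ω₀ = (-0.08320000, -0.53900000, 0.05885714)
applied torque τ = (0.0000, -0.1000, 0.0200)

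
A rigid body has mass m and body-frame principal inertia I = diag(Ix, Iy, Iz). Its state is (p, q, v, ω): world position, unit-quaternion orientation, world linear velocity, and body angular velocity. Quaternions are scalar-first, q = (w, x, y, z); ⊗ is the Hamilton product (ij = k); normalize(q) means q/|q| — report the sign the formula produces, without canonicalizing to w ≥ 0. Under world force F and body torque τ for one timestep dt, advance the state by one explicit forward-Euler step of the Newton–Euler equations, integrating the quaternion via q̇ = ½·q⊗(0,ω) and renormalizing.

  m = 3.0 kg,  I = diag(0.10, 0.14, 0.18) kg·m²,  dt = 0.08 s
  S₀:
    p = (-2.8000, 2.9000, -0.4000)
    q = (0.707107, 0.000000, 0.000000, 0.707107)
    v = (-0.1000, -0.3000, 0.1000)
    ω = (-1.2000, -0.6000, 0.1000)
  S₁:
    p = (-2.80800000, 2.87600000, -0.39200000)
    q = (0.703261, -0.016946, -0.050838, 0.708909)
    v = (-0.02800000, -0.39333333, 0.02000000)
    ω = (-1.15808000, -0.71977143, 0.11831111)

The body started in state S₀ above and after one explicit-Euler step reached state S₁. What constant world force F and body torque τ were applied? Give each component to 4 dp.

Δω = ω₁−ω₀ = (0.04192000, -0.11977143, 0.01831111)
gyro term ω₀×Iω₀ = (-0.0024, 0.0096, 0.0288)
I·α + gyro = (0.0500, -0.2000, 0.0700)
Δv = v₁−v₀ = (0.07200000, -0.09333333, -0.08000000)
applied force F = (2.7000, -3.5000, -3.0000)

F = (2.7000, -3.5000, -3.0000)
τ = (0.0500, -0.2000, 0.0700)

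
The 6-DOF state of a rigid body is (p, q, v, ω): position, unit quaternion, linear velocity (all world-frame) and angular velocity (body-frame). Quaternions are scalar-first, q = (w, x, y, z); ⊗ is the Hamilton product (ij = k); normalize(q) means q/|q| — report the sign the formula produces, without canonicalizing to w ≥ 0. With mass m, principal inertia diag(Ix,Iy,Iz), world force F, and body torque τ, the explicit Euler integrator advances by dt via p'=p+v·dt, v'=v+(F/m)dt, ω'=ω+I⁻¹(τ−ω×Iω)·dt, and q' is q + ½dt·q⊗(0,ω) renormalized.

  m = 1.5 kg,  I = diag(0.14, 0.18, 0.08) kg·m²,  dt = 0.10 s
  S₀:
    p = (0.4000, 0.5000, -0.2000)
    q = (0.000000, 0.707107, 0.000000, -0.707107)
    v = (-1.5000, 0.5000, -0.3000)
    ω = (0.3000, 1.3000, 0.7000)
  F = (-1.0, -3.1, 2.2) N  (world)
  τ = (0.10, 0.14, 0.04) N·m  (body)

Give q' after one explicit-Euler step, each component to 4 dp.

q' = (0.0141, 0.7509, -0.0353, -0.6593)

q⊗(0,ω) = (0.2828428, 0.9192391, -0.7071070, 0.9192391)
q + ½dt·q⊗(0,ω), renormalized = (0.0141, 0.7509, -0.0353, -0.6593)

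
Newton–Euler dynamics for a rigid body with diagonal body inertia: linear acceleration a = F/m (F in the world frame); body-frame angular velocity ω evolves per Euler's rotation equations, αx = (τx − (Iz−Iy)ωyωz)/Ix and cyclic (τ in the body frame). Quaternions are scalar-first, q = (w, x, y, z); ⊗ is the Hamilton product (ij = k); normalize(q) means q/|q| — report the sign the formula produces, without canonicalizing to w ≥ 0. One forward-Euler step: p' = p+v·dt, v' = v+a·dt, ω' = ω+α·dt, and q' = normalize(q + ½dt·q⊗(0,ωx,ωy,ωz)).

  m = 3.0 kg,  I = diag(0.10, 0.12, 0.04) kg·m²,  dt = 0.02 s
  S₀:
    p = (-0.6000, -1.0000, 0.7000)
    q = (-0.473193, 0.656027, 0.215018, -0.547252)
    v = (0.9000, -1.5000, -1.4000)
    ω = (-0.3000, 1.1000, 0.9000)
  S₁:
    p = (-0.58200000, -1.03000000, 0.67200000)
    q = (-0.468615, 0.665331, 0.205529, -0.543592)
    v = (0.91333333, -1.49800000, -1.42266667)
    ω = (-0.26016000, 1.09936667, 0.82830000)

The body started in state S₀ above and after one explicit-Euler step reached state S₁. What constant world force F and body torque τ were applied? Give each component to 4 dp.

F = (2.0000, 0.3000, -3.4000)
τ = (0.1200, -0.0200, -0.1500)

velocity change Δv = (0.01333333, 0.00200000, -0.02266667)
F = m·Δv/dt = (2.0000, 0.3000, -3.4000)
ω₁ − ω₀ = (0.03984000, -0.00063333, -0.07170000)
gyro term ω₀×Iω₀ = (-0.0792, -0.0162, -0.0066)
τ = I·(Δω/dt) + ω₀×(Iω₀) = (0.1200, -0.0200, -0.1500)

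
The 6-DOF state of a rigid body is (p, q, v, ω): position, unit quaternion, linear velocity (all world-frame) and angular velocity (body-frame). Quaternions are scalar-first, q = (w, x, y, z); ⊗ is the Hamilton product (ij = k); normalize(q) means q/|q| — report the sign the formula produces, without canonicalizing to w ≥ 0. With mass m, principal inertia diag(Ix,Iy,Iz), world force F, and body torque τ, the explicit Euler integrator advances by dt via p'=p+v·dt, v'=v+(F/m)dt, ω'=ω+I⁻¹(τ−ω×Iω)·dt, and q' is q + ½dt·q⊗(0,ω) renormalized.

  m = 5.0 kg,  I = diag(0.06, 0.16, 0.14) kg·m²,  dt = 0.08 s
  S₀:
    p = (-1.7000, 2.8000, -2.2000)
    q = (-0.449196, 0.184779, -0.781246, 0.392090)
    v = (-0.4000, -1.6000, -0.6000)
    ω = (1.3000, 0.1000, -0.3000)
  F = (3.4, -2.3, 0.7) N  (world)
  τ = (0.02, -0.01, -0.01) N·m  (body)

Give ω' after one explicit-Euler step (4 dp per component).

precession coupling ω×(Iω) = (0.0006, 0.0312, 0.0130)
α = I⁻¹(τ − ω×Iω) = (0.3233, -0.2575, -0.1643)
ω' = ω + α·dt = (1.3259, 0.0794, -0.3131)

ω' = (1.3259, 0.0794, -0.3131)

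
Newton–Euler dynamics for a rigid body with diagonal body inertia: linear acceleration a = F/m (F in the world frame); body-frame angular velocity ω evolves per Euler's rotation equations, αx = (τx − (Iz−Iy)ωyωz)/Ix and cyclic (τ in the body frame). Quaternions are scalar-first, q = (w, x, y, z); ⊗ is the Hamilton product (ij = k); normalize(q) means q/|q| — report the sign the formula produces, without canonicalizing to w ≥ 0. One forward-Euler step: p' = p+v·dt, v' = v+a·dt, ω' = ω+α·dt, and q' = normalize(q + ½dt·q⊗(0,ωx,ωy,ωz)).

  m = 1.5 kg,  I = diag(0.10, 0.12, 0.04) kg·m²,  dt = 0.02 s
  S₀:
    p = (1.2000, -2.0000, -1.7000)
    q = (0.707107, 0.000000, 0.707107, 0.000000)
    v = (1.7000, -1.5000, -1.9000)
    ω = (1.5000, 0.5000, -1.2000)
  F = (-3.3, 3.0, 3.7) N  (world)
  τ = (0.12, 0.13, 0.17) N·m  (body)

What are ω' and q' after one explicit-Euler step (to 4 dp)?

angular accel α = (0.7200, 1.9833, 3.8750)
ω' = ω + α·dt = (1.5144, 0.5397, -1.1225)
2q̇ = q⊗(0,ω) = (-0.3535535, 0.2121321, 0.3535535, -1.9091889)
q + ½dt·q⊗(0,ω), renormalized = (0.7034, 0.0021, 0.7105, -0.0191)

ω' = (1.5144, 0.5397, -1.1225)
q' = (0.7034, 0.0021, 0.7105, -0.0191)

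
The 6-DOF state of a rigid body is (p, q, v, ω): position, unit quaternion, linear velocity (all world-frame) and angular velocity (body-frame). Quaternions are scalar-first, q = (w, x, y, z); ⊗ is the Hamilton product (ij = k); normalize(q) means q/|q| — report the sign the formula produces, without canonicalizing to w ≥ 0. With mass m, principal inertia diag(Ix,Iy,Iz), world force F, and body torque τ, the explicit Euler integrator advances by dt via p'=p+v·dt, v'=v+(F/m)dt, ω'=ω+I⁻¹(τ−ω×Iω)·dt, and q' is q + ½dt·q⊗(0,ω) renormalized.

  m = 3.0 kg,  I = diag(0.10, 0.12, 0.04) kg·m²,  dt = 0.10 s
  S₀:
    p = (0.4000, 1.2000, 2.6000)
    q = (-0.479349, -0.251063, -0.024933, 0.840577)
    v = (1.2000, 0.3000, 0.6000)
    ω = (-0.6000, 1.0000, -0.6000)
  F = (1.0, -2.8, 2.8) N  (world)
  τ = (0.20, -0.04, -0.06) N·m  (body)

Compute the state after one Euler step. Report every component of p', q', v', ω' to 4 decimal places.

a = (0.3333, -0.9333, 0.9333)
p + v·dt = (0.5200, 1.2300, 2.6600)
new velocity v' = (1.2333, 0.2067, 0.6933)
gyro term ω×Iω = (0.0480, 0.0216, -0.0120)
angular accel α = (1.5200, -0.5133, -1.2000)
new body rate ω' = (-0.4480, 0.9487, -0.7200)
q⊗(0,ω) = (0.3786414, -0.5380078, -1.1343330, 0.0215866)
updated quaternion q' = (-0.4594, -0.2774, -0.0815, 0.8399)

p' = (0.5200, 1.2300, 2.6600)
q' = (-0.4594, -0.2774, -0.0815, 0.8399)
v' = (1.2333, 0.2067, 0.6933)
ω' = (-0.4480, 0.9487, -0.7200)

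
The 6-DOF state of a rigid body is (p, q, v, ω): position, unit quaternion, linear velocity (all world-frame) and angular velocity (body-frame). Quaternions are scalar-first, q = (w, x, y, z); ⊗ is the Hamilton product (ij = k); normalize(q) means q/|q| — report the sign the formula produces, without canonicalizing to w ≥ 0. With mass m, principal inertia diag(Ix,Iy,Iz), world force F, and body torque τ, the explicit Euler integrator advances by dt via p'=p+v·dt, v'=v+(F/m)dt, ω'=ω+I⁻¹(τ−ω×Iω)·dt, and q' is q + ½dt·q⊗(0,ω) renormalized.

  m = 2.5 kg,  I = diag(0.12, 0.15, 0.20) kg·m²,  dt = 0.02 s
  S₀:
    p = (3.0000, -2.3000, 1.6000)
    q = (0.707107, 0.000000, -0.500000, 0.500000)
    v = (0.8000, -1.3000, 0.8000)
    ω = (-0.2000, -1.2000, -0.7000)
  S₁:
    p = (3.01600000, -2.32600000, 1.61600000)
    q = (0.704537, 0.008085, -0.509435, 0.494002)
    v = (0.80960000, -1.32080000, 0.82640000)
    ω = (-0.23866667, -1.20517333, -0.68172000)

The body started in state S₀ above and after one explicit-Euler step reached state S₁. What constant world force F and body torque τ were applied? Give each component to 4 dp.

Δv = v₁−v₀ = (0.00960000, -0.02080000, 0.02640000)
applied force F = (1.2000, -2.6000, 3.3000)
rate change Δω = (-0.03866667, -0.00517333, 0.01828000)
gyro term ω₀×Iω₀ = (0.0420, -0.0112, 0.0072)
τ = I·(Δω/dt) + ω₀×(Iω₀) = (-0.1900, -0.0500, 0.1900)

F = (1.2000, -2.6000, 3.3000)
τ = (-0.1900, -0.0500, 0.1900)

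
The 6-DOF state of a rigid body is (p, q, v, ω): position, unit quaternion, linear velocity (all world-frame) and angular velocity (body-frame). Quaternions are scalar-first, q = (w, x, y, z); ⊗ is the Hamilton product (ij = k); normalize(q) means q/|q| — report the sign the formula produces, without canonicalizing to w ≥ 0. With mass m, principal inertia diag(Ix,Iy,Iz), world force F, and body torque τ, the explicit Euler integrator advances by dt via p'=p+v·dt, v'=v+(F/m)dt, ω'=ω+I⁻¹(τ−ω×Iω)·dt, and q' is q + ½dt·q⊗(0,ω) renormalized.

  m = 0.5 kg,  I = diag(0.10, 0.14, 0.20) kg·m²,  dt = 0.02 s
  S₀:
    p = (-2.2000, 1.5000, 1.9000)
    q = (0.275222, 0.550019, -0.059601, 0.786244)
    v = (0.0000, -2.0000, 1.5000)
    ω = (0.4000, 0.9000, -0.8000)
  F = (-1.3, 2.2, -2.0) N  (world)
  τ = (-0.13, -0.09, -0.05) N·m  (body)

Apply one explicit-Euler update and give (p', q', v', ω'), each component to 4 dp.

p' = (-2.2000, 1.4600, 1.9300)
q' = (0.2798, 0.5445, -0.0496, 0.7892)
v' = (-0.0520, -1.9120, 1.4200)
ω' = (0.3826, 0.8826, -0.8064)

a = F/m = (-2.6000, 4.4000, -4.0000)
p + v·dt = (-2.2000, 1.4600, 1.9300)
v' = v + a·dt = (-0.0520, -1.9120, 1.4200)
ω×(Iω) gyroscopic = (-0.0432, 0.0320, 0.0144)
α = I⁻¹(τ − ω×Iω) = (-0.8680, -0.8714, -0.3220)
new body rate ω' = (0.3826, 0.8826, -0.8064)
q⊗(0,ω) = (0.4626285, -0.5498500, 1.0022126, 0.2986799)
q' = normalize(q + ½dt·q⊗(0,ω)) = (0.2798, 0.5445, -0.0496, 0.7892)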